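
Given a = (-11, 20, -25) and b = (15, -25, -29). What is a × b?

(-1205, -694, -25)

i: 20·(-29) - (-25)·(-25) = -580 - 625 = -1205
j: (-25)·15 - (-11)·(-29) = -375 - 319 = -694
k: (-11)·(-25) - 20·15 = 275 - 300 = -25
a × b = (-1205, -694, -25)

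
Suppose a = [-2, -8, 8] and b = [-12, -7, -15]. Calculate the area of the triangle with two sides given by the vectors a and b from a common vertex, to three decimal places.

115.732

i: (-8)·(-15) - 8·(-7) = 120 - (-56) = 176
j: 8·(-12) - (-2)·(-15) = -96 - 30 = -126
k: (-2)·(-7) - (-8)·(-12) = 14 - 96 = -82
a × b = (176, -126, -82)
|a × b| = √(176² + (-126)² + (-82)²) = √53576 ≈ 231.4649
area = ½ · 231.4649 ≈ 115.732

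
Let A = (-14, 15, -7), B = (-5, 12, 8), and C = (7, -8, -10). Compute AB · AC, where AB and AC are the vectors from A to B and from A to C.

AB = B − A = (9, -3, 15)
AC = C − A = (21, -23, -3)
AB · AC = 9·21 + (-3)·(-23) + 15·(-3) = 189 + 69 - 45 = 213

213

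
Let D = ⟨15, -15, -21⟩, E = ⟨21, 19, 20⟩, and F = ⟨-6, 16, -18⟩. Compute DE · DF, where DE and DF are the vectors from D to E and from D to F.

DE = E − D = (6, 34, 41)
DF = F − D = (-21, 31, 3)
DE · DF = 6·(-21) + 34·31 + 41·3 = -126 + 1054 + 123 = 1051

1051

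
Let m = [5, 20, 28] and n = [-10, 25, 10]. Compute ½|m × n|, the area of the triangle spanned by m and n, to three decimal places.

i: 20·10 - 28·25 = 200 - 700 = -500
j: 28·(-10) - 5·10 = -280 - 50 = -330
k: 5·25 - 20·(-10) = 125 - (-200) = 325
m × n = (-500, -330, 325)
|m × n| = √((-500)² + (-330)² + 325²) = √464525 ≈ 681.5607
area = ½ · 681.5607 ≈ 340.780

340.780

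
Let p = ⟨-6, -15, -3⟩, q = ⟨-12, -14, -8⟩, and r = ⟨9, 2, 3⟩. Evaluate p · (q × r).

q × r:
i: (-14)·3 - (-8)·2 = -42 - (-16) = -26
j: (-8)·9 - (-12)·3 = -72 - (-36) = -36
k: (-12)·2 - (-14)·9 = -24 - (-126) = 102
q × r = (-26, -36, 102)
p · (q × r) = (-6)·(-26) + (-15)·(-36) + (-3)·102 = 156 + 540 - 306 = 390

390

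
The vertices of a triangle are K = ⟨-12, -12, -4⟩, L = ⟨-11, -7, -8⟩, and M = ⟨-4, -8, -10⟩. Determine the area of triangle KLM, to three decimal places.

KL = (1, 5, -4),  KM = (8, 4, -6)
i: 5·(-6) - (-4)·4 = -30 - (-16) = -14
j: (-4)·8 - 1·(-6) = -32 - (-6) = -26
k: 1·4 - 5·8 = 4 - 40 = -36
KL × KM = (-14, -26, -36)
|KL × KM| = √2168 ≈ 46.5618
area = ½ · 46.5618 ≈ 23.281

23.281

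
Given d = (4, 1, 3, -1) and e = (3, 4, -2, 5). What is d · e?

5

d · e = 4·3 + 1·4 + 3·(-2) + (-1)·5 = 12 + 4 - 6 - 5 = 5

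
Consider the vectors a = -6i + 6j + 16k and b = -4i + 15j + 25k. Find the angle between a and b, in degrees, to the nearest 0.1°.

15.3

a · b = (-6)·(-4) + 6·15 + 16·25 = 24 + 90 + 400 = 514
|a|² = 36 + 36 + 256 = 328,  |a| = √328 ≈ 18.110770
|b|² = 16 + 225 + 625 = 866,  |b| = √866 ≈ 29.427878
cos θ = 514 / (18.110770 · 29.427878) ≈ 0.96442
θ = arccos(0.96442) ≈ 15.3°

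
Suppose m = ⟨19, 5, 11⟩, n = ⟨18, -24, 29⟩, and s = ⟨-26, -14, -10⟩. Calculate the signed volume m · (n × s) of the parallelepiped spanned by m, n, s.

n × s:
i: (-24)·(-10) - 29·(-14) = 240 - (-406) = 646
j: 29·(-26) - 18·(-10) = -754 - (-180) = -574
k: 18·(-14) - (-24)·(-26) = -252 - 624 = -876
n × s = (646, -574, -876)
m · (n × s) = 19·646 + 5·(-574) + 11·(-876) = 12274 - 2870 - 9636 = -232

-232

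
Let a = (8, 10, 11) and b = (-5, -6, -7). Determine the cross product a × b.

i: 10·(-7) - 11·(-6) = -70 - (-66) = -4
j: 11·(-5) - 8·(-7) = -55 - (-56) = 1
k: 8·(-6) - 10·(-5) = -48 - (-50) = 2
a × b = (-4, 1, 2)

(-4, 1, 2)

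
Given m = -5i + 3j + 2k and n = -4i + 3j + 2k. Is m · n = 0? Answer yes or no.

no

m · n = (-5)·(-4) + 3·3 + 2·2 = 20 + 9 + 4 = 33
Nonzero, so the vectors are not orthogonal.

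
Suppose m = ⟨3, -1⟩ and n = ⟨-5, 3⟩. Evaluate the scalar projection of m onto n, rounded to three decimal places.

m · n = 3·(-5) + (-1)·3 = -15 - 3 = -18
|n| = √(25 + 9) = √34 ≈ 5.8310
comp_n m = -18 / √34 ≈ -3.087

-3.087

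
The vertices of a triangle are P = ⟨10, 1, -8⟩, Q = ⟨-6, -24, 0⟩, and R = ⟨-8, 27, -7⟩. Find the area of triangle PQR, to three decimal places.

452.943

PQ = (-16, -25, 8),  PR = (-18, 26, 1)
i: (-25)·1 - 8·26 = -25 - 208 = -233
j: 8·(-18) - (-16)·1 = -144 - (-16) = -128
k: (-16)·26 - (-25)·(-18) = -416 - 450 = -866
PQ × PR = (-233, -128, -866)
|PQ × PR| = √820629 ≈ 905.8858
area = ½ · 905.8858 ≈ 452.943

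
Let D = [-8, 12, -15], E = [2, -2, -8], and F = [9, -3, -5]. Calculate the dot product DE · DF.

450

DE = E − D = (10, -14, 7)
DF = F − D = (17, -15, 10)
DE · DF = 10·17 + (-14)·(-15) + 7·10 = 170 + 210 + 70 = 450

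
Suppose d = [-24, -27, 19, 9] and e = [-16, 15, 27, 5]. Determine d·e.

d · e = (-24)·(-16) + (-27)·15 + 19·27 + 9·5 = 384 - 405 + 513 + 45 = 537

537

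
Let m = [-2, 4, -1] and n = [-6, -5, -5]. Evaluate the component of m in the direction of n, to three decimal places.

m · n = (-2)·(-6) + 4·(-5) + (-1)·(-5) = 12 - 20 + 5 = -3
|n| = √(36 + 25 + 25) = √86 ≈ 9.2736
comp_n m = -3 / √86 ≈ -0.323

-0.323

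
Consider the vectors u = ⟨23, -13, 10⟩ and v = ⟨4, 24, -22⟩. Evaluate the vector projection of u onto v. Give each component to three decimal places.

(-1.636, -9.814, 8.996)

u · v = 23·4 + (-13)·24 + 10·(-22) = 92 - 312 - 220 = -440
|v|² = 16 + 576 + 484 = 1076
proj_v u = (-440/1076) · (4, 24, -22) ≈ (-1.636, -9.814, 8.996)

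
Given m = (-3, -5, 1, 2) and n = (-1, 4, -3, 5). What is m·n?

-10

m · n = (-3)·(-1) + (-5)·4 + 1·(-3) + 2·5 = 3 - 20 - 3 + 10 = -10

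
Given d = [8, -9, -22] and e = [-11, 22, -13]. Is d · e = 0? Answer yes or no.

yes

d · e = 8·(-11) + (-9)·22 + (-22)·(-13) = -88 - 198 + 286 = 0
Zero, so the vectors are orthogonal.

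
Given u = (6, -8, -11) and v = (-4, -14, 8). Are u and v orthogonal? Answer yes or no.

yes

u · v = 6·(-4) + (-8)·(-14) + (-11)·8 = -24 + 112 - 88 = 0
Zero, so the vectors are orthogonal.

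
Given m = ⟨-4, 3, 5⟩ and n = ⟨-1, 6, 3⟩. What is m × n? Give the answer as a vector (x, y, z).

(-21, 7, -21)

i: 3·3 - 5·6 = 9 - 30 = -21
j: 5·(-1) - (-4)·3 = -5 - (-12) = 7
k: (-4)·6 - 3·(-1) = -24 - (-3) = -21
m × n = (-21, 7, -21)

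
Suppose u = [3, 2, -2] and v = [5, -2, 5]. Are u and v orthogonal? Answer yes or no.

no

u · v = 3·5 + 2·(-2) + (-2)·5 = 15 - 4 - 10 = 1
Nonzero, so the vectors are not orthogonal.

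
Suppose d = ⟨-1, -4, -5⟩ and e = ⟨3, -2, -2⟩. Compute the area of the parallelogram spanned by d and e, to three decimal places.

i: (-4)·(-2) - (-5)·(-2) = 8 - 10 = -2
j: (-5)·3 - (-1)·(-2) = -15 - 2 = -17
k: (-1)·(-2) - (-4)·3 = 2 - (-12) = 14
d × e = (-2, -17, 14)
|d × e| = √((-2)² + (-17)² + 14²) = √489 ≈ 22.1133

22.113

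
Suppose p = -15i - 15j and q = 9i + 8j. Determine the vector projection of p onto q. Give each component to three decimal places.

(-15.828, -14.069)

p · q = (-15)·9 + (-15)·8 = -135 - 120 = -255
|q|² = 81 + 64 = 145
proj_q p = (-255/145) · (9, 8) ≈ (-15.828, -14.069)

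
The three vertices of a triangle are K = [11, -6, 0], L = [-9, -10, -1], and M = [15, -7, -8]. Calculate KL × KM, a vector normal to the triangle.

KL = (-20, -4, -1)
KM = (4, -1, -8)
i: (-4)·(-8) - (-1)·(-1) = 32 - 1 = 31
j: (-1)·4 - (-20)·(-8) = -4 - 160 = -164
k: (-20)·(-1) - (-4)·4 = 20 - (-16) = 36
KL × KM = (31, -164, 36)

(31, -164, 36)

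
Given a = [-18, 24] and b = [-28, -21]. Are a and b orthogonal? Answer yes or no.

yes

a · b = (-18)·(-28) + 24·(-21) = 504 - 504 = 0
Zero, so the vectors are orthogonal.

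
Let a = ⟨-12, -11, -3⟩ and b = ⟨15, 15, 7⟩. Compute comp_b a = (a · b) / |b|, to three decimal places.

a · b = (-12)·15 + (-11)·15 + (-3)·7 = -180 - 165 - 21 = -366
|b| = √(225 + 225 + 49) = √499 ≈ 22.3383
comp_b a = -366 / √499 ≈ -16.384

-16.384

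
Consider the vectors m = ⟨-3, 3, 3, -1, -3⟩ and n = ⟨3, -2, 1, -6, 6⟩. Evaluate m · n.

-24

m · n = (-3)·3 + 3·(-2) + 3·1 + (-1)·(-6) + (-3)·6 = -9 - 6 + 3 + 6 - 18 = -24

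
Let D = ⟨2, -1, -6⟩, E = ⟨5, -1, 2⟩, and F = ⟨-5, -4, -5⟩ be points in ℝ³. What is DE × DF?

(24, -59, -9)

DE = (3, 0, 8)
DF = (-7, -3, 1)
i: 0·1 - 8·(-3) = 0 - (-24) = 24
j: 8·(-7) - 3·1 = -56 - 3 = -59
k: 3·(-3) - 0·(-7) = -9 - 0 = -9
DE × DF = (24, -59, -9)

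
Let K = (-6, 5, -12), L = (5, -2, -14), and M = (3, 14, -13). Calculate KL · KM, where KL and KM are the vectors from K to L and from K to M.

KL = L − K = (11, -7, -2)
KM = M − K = (9, 9, -1)
KL · KM = 11·9 + (-7)·9 + (-2)·(-1) = 99 - 63 + 2 = 38

38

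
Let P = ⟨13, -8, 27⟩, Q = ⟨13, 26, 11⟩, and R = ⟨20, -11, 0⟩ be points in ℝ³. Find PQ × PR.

PQ = (0, 34, -16)
PR = (7, -3, -27)
i: 34·(-27) - (-16)·(-3) = -918 - 48 = -966
j: (-16)·7 - 0·(-27) = -112 - 0 = -112
k: 0·(-3) - 34·7 = 0 - 238 = -238
PQ × PR = (-966, -112, -238)

(-966, -112, -238)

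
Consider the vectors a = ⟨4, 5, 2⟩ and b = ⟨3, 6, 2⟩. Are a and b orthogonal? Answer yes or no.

a · b = 4·3 + 5·6 + 2·2 = 12 + 30 + 4 = 46
Nonzero, so the vectors are not orthogonal.

no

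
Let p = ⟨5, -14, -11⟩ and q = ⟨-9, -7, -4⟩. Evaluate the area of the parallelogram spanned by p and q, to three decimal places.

i: (-14)·(-4) - (-11)·(-7) = 56 - 77 = -21
j: (-11)·(-9) - 5·(-4) = 99 - (-20) = 119
k: 5·(-7) - (-14)·(-9) = -35 - 126 = -161
p × q = (-21, 119, -161)
|p × q| = √((-21)² + 119² + (-161)²) = √40523 ≈ 201.3033

201.303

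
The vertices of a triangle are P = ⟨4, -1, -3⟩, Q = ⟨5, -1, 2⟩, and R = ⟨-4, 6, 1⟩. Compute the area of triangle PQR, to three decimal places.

PQ = (1, 0, 5),  PR = (-8, 7, 4)
i: 0·4 - 5·7 = 0 - 35 = -35
j: 5·(-8) - 1·4 = -40 - 4 = -44
k: 1·7 - 0·(-8) = 7 - 0 = 7
PQ × PR = (-35, -44, 7)
|PQ × PR| = √3210 ≈ 56.6569
area = ½ · 56.6569 ≈ 28.328

28.328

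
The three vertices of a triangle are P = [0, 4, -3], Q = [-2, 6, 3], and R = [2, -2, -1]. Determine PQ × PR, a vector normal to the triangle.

(40, 16, 8)

PQ = (-2, 2, 6)
PR = (2, -6, 2)
i: 2·2 - 6·(-6) = 4 - (-36) = 40
j: 6·2 - (-2)·2 = 12 - (-4) = 16
k: (-2)·(-6) - 2·2 = 12 - 4 = 8
PQ × PR = (40, 16, 8)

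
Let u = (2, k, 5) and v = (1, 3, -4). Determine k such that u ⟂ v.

6

u · v = 2·1 + k·3 + 5·(-4) = -18 + 3k
Set equal to 0: 3k = 18, so k = 6.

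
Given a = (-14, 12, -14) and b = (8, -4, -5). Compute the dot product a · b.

a · b = (-14)·8 + 12·(-4) + (-14)·(-5) = -112 - 48 + 70 = -90

-90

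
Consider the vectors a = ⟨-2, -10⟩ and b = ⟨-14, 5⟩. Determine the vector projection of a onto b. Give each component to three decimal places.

a · b = (-2)·(-14) + (-10)·5 = 28 - 50 = -22
|b|² = 196 + 25 = 221
proj_b a = (-22/221) · (-14, 5) ≈ (1.394, -0.498)

(1.394, -0.498)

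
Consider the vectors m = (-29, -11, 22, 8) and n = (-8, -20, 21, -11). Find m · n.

m · n = (-29)·(-8) + (-11)·(-20) + 22·21 + 8·(-11) = 232 + 220 + 462 - 88 = 826

826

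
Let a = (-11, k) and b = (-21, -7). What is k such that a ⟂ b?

33

a · b = (-11)·(-21) + k·(-7) = 231 - 7k
Set equal to 0: -7k = -231, so k = 33.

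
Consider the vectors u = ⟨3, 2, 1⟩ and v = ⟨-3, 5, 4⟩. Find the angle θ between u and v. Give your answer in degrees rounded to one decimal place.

u · v = 3·(-3) + 2·5 + 1·4 = -9 + 10 + 4 = 5
|u|² = 9 + 4 + 1 = 14,  |u| = √14 ≈ 3.741657
|v|² = 9 + 25 + 16 = 50,  |v| = √50 ≈ 7.071068
cos θ = 5 / (3.741657 · 7.071068) ≈ 0.18898
θ = arccos(0.18898) ≈ 79.1°

79.1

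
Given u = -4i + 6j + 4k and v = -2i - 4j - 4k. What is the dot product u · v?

u · v = (-4)·(-2) + 6·(-4) + 4·(-4) = 8 - 24 - 16 = -32

-32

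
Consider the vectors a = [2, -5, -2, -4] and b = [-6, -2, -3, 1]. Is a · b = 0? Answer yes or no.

yes

a · b = 2·(-6) + (-5)·(-2) + (-2)·(-3) + (-4)·1 = -12 + 10 + 6 - 4 = 0
Zero, so the vectors are orthogonal.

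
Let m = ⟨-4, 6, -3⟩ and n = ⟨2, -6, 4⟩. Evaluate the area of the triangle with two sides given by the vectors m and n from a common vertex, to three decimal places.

8.367

i: 6·4 - (-3)·(-6) = 24 - 18 = 6
j: (-3)·2 - (-4)·4 = -6 - (-16) = 10
k: (-4)·(-6) - 6·2 = 24 - 12 = 12
m × n = (6, 10, 12)
|m × n| = √(6² + 10² + 12²) = √280 ≈ 16.7332
area = ½ · 16.7332 ≈ 8.367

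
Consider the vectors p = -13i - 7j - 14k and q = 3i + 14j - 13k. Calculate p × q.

i: (-7)·(-13) - (-14)·14 = 91 - (-196) = 287
j: (-14)·3 - (-13)·(-13) = -42 - 169 = -211
k: (-13)·14 - (-7)·3 = -182 - (-21) = -161
p × q = (287, -211, -161)

(287, -211, -161)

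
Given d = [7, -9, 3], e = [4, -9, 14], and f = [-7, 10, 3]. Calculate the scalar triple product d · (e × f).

e × f:
i: (-9)·3 - 14·10 = -27 - 140 = -167
j: 14·(-7) - 4·3 = -98 - 12 = -110
k: 4·10 - (-9)·(-7) = 40 - 63 = -23
e × f = (-167, -110, -23)
d · (e × f) = 7·(-167) + (-9)·(-110) + 3·(-23) = -1169 + 990 - 69 = -248

-248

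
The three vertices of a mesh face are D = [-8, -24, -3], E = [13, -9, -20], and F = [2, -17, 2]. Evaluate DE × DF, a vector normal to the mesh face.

(194, -275, -3)

DE = (21, 15, -17)
DF = (10, 7, 5)
i: 15·5 - (-17)·7 = 75 - (-119) = 194
j: (-17)·10 - 21·5 = -170 - 105 = -275
k: 21·7 - 15·10 = 147 - 150 = -3
DE × DF = (194, -275, -3)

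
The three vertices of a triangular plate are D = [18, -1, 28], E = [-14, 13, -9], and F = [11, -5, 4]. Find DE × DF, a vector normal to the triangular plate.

DE = (-32, 14, -37)
DF = (-7, -4, -24)
i: 14·(-24) - (-37)·(-4) = -336 - 148 = -484
j: (-37)·(-7) - (-32)·(-24) = 259 - 768 = -509
k: (-32)·(-4) - 14·(-7) = 128 - (-98) = 226
DE × DF = (-484, -509, 226)

(-484, -509, 226)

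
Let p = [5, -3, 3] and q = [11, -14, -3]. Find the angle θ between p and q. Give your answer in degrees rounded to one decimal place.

p · q = 5·11 + (-3)·(-14) + 3·(-3) = 55 + 42 - 9 = 88
|p|² = 25 + 9 + 9 = 43,  |p| = √43 ≈ 6.557439
|q|² = 121 + 196 + 9 = 326,  |q| = √326 ≈ 18.055470
cos θ = 88 / (6.557439 · 18.055470) ≈ 0.74326
θ = arccos(0.74326) ≈ 42.0°

42.0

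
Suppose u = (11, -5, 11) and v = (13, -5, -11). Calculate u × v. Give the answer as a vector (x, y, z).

i: (-5)·(-11) - 11·(-5) = 55 - (-55) = 110
j: 11·13 - 11·(-11) = 143 - (-121) = 264
k: 11·(-5) - (-5)·13 = -55 - (-65) = 10
u × v = (110, 264, 10)

(110, 264, 10)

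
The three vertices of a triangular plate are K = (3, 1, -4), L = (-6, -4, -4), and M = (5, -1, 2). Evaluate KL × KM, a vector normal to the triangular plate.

(-30, 54, 28)

KL = (-9, -5, 0)
KM = (2, -2, 6)
i: (-5)·6 - 0·(-2) = -30 - 0 = -30
j: 0·2 - (-9)·6 = 0 - (-54) = 54
k: (-9)·(-2) - (-5)·2 = 18 - (-10) = 28
KL × KM = (-30, 54, 28)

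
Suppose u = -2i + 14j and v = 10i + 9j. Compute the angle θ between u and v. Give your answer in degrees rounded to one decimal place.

56.1

u · v = (-2)·10 + 14·9 = -20 + 126 = 106
|u|² = 4 + 196 = 200,  |u| = √200 ≈ 14.142136
|v|² = 100 + 81 = 181,  |v| = √181 ≈ 13.453624
cos θ = 106 / (14.142136 · 13.453624) ≈ 0.55712
θ = arccos(0.55712) ≈ 56.1°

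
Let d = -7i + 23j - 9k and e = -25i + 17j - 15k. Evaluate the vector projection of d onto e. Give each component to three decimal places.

d · e = (-7)·(-25) + 23·17 + (-9)·(-15) = 175 + 391 + 135 = 701
|e|² = 625 + 289 + 225 = 1139
proj_e d = (701/1139) · (-25, 17, -15) ≈ (-15.386, 10.463, -9.232)

(-15.386, 10.463, -9.232)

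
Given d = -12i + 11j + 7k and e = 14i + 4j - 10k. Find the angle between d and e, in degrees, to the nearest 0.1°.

128.3

d · e = (-12)·14 + 11·4 + 7·(-10) = -168 + 44 - 70 = -194
|d|² = 144 + 121 + 49 = 314,  |d| = √314 ≈ 17.720045
|e|² = 196 + 16 + 100 = 312,  |e| = √312 ≈ 17.663522
cos θ = -194 / (17.720045 · 17.663522) ≈ -0.61981
θ = arccos(-0.61981) ≈ 128.3°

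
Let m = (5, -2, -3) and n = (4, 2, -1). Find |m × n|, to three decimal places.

i: (-2)·(-1) - (-3)·2 = 2 - (-6) = 8
j: (-3)·4 - 5·(-1) = -12 - (-5) = -7
k: 5·2 - (-2)·4 = 10 - (-8) = 18
m × n = (8, -7, 18)
|m × n| = √(8² + (-7)² + 18²) = √437 ≈ 20.9045

20.905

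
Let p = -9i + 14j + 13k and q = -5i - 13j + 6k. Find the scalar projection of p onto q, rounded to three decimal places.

p · q = (-9)·(-5) + 14·(-13) + 13·6 = 45 - 182 + 78 = -59
|q| = √(25 + 169 + 36) = √230 ≈ 15.1658
comp_q p = -59 / √230 ≈ -3.890

-3.890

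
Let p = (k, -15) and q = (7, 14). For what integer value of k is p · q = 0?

p · q = k·7 + (-15)·14 = -210 + 7k
Set equal to 0: 7k = 210, so k = 30.

30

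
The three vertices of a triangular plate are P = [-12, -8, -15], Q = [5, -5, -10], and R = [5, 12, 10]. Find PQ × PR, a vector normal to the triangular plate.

PQ = (17, 3, 5)
PR = (17, 20, 25)
i: 3·25 - 5·20 = 75 - 100 = -25
j: 5·17 - 17·25 = 85 - 425 = -340
k: 17·20 - 3·17 = 340 - 51 = 289
PQ × PR = (-25, -340, 289)

(-25, -340, 289)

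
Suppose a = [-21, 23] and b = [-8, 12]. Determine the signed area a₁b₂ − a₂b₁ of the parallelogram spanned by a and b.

-68

(-21)·12 - 23·(-8) = -252 - (-184) = -68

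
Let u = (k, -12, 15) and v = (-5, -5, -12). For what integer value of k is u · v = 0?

u · v = k·(-5) + (-12)·(-5) + 15·(-12) = -120 - 5k
Set equal to 0: -5k = 120, so k = -24.

-24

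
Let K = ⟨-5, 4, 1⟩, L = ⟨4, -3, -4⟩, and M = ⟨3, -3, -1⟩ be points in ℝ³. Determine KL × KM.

(-21, -22, -7)

KL = (9, -7, -5)
KM = (8, -7, -2)
i: (-7)·(-2) - (-5)·(-7) = 14 - 35 = -21
j: (-5)·8 - 9·(-2) = -40 - (-18) = -22
k: 9·(-7) - (-7)·8 = -63 - (-56) = -7
KL × KM = (-21, -22, -7)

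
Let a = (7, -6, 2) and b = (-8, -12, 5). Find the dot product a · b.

a · b = 7·(-8) + (-6)·(-12) + 2·5 = -56 + 72 + 10 = 26

26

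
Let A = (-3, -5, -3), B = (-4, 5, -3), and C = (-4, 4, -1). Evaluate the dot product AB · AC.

AB = B − A = (-1, 10, 0)
AC = C − A = (-1, 9, 2)
AB · AC = (-1)·(-1) + 10·9 + 0·2 = 1 + 90 + 0 = 91

91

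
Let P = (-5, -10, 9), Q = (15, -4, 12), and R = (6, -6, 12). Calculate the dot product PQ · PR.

PQ = Q − P = (20, 6, 3)
PR = R − P = (11, 4, 3)
PQ · PR = 20·11 + 6·4 + 3·3 = 220 + 24 + 9 = 253

253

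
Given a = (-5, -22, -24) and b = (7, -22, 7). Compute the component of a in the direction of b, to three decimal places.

11.648

a · b = (-5)·7 + (-22)·(-22) + (-24)·7 = -35 + 484 - 168 = 281
|b| = √(49 + 484 + 49) = √582 ≈ 24.1247
comp_b a = 281 / √582 ≈ 11.648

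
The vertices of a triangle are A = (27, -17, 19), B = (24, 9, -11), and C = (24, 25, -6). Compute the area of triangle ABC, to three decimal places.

306.035

AB = (-3, 26, -30),  AC = (-3, 42, -25)
i: 26·(-25) - (-30)·42 = -650 - (-1260) = 610
j: (-30)·(-3) - (-3)·(-25) = 90 - 75 = 15
k: (-3)·42 - 26·(-3) = -126 - (-78) = -48
AB × AC = (610, 15, -48)
|AB × AC| = √374629 ≈ 612.0694
area = ½ · 612.0694 ≈ 306.035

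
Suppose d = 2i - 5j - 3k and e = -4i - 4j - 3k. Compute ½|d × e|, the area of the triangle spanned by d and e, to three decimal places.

16.711

i: (-5)·(-3) - (-3)·(-4) = 15 - 12 = 3
j: (-3)·(-4) - 2·(-3) = 12 - (-6) = 18
k: 2·(-4) - (-5)·(-4) = -8 - 20 = -28
d × e = (3, 18, -28)
|d × e| = √(3² + 18² + (-28)²) = √1117 ≈ 33.4215
area = ½ · 33.4215 ≈ 16.711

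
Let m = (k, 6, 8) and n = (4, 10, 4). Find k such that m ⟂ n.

m · n = k·4 + 6·10 + 8·4 = 92 + 4k
Set equal to 0: 4k = -92, so k = -23.

-23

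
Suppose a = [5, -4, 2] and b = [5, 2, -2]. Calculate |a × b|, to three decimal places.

36.277

i: (-4)·(-2) - 2·2 = 8 - 4 = 4
j: 2·5 - 5·(-2) = 10 - (-10) = 20
k: 5·2 - (-4)·5 = 10 - (-20) = 30
a × b = (4, 20, 30)
|a × b| = √(4² + 20² + 30²) = √1316 ≈ 36.2767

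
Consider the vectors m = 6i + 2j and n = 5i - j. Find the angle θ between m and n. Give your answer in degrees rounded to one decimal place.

29.7

m · n = 6·5 + 2·(-1) = 30 - 2 = 28
|m|² = 36 + 4 = 40,  |m| = √40 ≈ 6.324555
|n|² = 25 + 1 = 26,  |n| = √26 ≈ 5.099020
cos θ = 28 / (6.324555 · 5.099020) ≈ 0.86824
θ = arccos(0.86824) ≈ 29.7°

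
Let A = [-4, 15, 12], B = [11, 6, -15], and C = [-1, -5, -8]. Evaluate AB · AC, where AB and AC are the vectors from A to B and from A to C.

765

AB = B − A = (15, -9, -27)
AC = C − A = (3, -20, -20)
AB · AC = 15·3 + (-9)·(-20) + (-27)·(-20) = 45 + 180 + 540 = 765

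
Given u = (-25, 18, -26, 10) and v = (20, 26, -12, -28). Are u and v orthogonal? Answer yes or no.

u · v = (-25)·20 + 18·26 + (-26)·(-12) + 10·(-28) = -500 + 468 + 312 - 280 = 0
Zero, so the vectors are orthogonal.

yes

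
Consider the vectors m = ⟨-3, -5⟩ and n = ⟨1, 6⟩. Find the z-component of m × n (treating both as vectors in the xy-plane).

-13

(-3)·6 - (-5)·1 = -18 - (-5) = -13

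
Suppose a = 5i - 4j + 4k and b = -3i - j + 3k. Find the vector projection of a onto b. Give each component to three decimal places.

(-0.158, -0.053, 0.158)

a · b = 5·(-3) + (-4)·(-1) + 4·3 = -15 + 4 + 12 = 1
|b|² = 9 + 1 + 9 = 19
proj_b a = (1/19) · (-3, -1, 3) ≈ (-0.158, -0.053, 0.158)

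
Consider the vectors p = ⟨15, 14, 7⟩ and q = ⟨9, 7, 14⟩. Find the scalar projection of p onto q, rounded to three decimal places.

18.332

p · q = 15·9 + 14·7 + 7·14 = 135 + 98 + 98 = 331
|q| = √(81 + 49 + 196) = √326 ≈ 18.0555
comp_q p = 331 / √326 ≈ 18.332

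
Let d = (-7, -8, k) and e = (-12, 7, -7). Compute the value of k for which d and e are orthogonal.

4

d · e = (-7)·(-12) + (-8)·7 + k·(-7) = 28 - 7k
Set equal to 0: -7k = -28, so k = 4.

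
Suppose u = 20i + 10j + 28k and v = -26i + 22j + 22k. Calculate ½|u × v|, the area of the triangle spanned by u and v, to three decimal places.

709.056

i: 10·22 - 28·22 = 220 - 616 = -396
j: 28·(-26) - 20·22 = -728 - 440 = -1168
k: 20·22 - 10·(-26) = 440 - (-260) = 700
u × v = (-396, -1168, 700)
|u × v| = √((-396)² + (-1168)² + 700²) = √2011040 ≈ 1418.1114
area = ½ · 1418.1114 ≈ 709.056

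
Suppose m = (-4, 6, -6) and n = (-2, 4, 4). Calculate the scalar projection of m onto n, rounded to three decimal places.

1.333

m · n = (-4)·(-2) + 6·4 + (-6)·4 = 8 + 24 - 24 = 8
|n| = √(4 + 16 + 16) = √36 ≈ 6.0000
comp_n m = 8 / √36 ≈ 1.333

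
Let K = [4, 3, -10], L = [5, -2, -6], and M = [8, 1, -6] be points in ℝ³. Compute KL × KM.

(-12, 12, 18)

KL = (1, -5, 4)
KM = (4, -2, 4)
i: (-5)·4 - 4·(-2) = -20 - (-8) = -12
j: 4·4 - 1·4 = 16 - 4 = 12
k: 1·(-2) - (-5)·4 = -2 - (-20) = 18
KL × KM = (-12, 12, 18)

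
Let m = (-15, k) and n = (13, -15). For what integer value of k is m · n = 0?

-13

m · n = (-15)·13 + k·(-15) = -195 - 15k
Set equal to 0: -15k = 195, so k = -13.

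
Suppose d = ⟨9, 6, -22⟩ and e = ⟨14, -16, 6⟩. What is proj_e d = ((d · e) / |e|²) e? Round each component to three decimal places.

(-2.926, 3.344, -1.254)

d · e = 9·14 + 6·(-16) + (-22)·6 = 126 - 96 - 132 = -102
|e|² = 196 + 256 + 36 = 488
proj_e d = (-102/488) · (14, -16, 6) ≈ (-2.926, 3.344, -1.254)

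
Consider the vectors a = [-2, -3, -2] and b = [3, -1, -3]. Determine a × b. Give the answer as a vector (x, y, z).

(7, -12, 11)

i: (-3)·(-3) - (-2)·(-1) = 9 - 2 = 7
j: (-2)·3 - (-2)·(-3) = -6 - 6 = -12
k: (-2)·(-1) - (-3)·3 = 2 - (-9) = 11
a × b = (7, -12, 11)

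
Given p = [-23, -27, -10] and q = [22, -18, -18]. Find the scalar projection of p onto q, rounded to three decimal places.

p · q = (-23)·22 + (-27)·(-18) + (-10)·(-18) = -506 + 486 + 180 = 160
|q| = √(484 + 324 + 324) = √1132 ≈ 33.6452
comp_q p = 160 / √1132 ≈ 4.756

4.756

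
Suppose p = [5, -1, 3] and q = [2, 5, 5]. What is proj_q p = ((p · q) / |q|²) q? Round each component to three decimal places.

(0.741, 1.852, 1.852)

p · q = 5·2 + (-1)·5 + 3·5 = 10 - 5 + 15 = 20
|q|² = 4 + 25 + 25 = 54
proj_q p = (20/54) · (2, 5, 5) ≈ (0.741, 1.852, 1.852)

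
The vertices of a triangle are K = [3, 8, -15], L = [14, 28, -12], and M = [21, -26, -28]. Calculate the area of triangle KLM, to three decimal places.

388.114

KL = (11, 20, 3),  KM = (18, -34, -13)
i: 20·(-13) - 3·(-34) = -260 - (-102) = -158
j: 3·18 - 11·(-13) = 54 - (-143) = 197
k: 11·(-34) - 20·18 = -374 - 360 = -734
KL × KM = (-158, 197, -734)
|KL × KM| = √602529 ≈ 776.2274
area = ½ · 776.2274 ≈ 388.114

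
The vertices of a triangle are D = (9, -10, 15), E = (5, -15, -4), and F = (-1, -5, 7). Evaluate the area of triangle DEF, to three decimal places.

DE = (-4, -5, -19),  DF = (-10, 5, -8)
i: (-5)·(-8) - (-19)·5 = 40 - (-95) = 135
j: (-19)·(-10) - (-4)·(-8) = 190 - 32 = 158
k: (-4)·5 - (-5)·(-10) = -20 - 50 = -70
DE × DF = (135, 158, -70)
|DE × DF| = √48089 ≈ 219.2920
area = ½ · 219.2920 ≈ 109.646

109.646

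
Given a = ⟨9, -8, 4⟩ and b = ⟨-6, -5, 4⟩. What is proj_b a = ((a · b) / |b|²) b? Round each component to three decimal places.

(-0.156, -0.130, 0.104)

a · b = 9·(-6) + (-8)·(-5) + 4·4 = -54 + 40 + 16 = 2
|b|² = 36 + 25 + 16 = 77
proj_b a = (2/77) · (-6, -5, 4) ≈ (-0.156, -0.130, 0.104)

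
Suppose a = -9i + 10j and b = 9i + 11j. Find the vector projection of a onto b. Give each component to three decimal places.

(1.292, 1.579)

a · b = (-9)·9 + 10·11 = -81 + 110 = 29
|b|² = 81 + 121 = 202
proj_b a = (29/202) · (9, 11) ≈ (1.292, 1.579)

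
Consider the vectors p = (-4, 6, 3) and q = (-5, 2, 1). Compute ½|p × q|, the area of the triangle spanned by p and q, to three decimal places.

i: 6·1 - 3·2 = 6 - 6 = 0
j: 3·(-5) - (-4)·1 = -15 - (-4) = -11
k: (-4)·2 - 6·(-5) = -8 - (-30) = 22
p × q = (0, -11, 22)
|p × q| = √(0² + (-11)² + 22²) = √605 ≈ 24.5967
area = ½ · 24.5967 ≈ 12.298

12.298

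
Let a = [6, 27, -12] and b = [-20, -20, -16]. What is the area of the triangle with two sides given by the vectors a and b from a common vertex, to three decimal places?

i: 27·(-16) - (-12)·(-20) = -432 - 240 = -672
j: (-12)·(-20) - 6·(-16) = 240 - (-96) = 336
k: 6·(-20) - 27·(-20) = -120 - (-540) = 420
a × b = (-672, 336, 420)
|a × b| = √((-672)² + 336² + 420²) = √740880 ≈ 860.7439
area = ½ · 860.7439 ≈ 430.372

430.372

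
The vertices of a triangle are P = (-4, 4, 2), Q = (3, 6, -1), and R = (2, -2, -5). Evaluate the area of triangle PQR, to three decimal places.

PQ = (7, 2, -3),  PR = (6, -6, -7)
i: 2·(-7) - (-3)·(-6) = -14 - 18 = -32
j: (-3)·6 - 7·(-7) = -18 - (-49) = 31
k: 7·(-6) - 2·6 = -42 - 12 = -54
PQ × PR = (-32, 31, -54)
|PQ × PR| = √4901 ≈ 70.0071
area = ½ · 70.0071 ≈ 35.004

35.004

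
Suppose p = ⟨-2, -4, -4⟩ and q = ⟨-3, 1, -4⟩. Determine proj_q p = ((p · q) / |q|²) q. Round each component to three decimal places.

p · q = (-2)·(-3) + (-4)·1 + (-4)·(-4) = 6 - 4 + 16 = 18
|q|² = 9 + 1 + 16 = 26
proj_q p = (18/26) · (-3, 1, -4) ≈ (-2.077, 0.692, -2.769)

(-2.077, 0.692, -2.769)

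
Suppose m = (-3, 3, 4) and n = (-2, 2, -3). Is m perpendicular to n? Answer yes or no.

yes

m · n = (-3)·(-2) + 3·2 + 4·(-3) = 6 + 6 - 12 = 0
Zero, so the vectors are orthogonal.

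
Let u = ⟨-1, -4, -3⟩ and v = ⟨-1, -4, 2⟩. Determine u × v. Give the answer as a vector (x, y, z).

(-20, 5, 0)

i: (-4)·2 - (-3)·(-4) = -8 - 12 = -20
j: (-3)·(-1) - (-1)·2 = 3 - (-2) = 5
k: (-1)·(-4) - (-4)·(-1) = 4 - 4 = 0
u × v = (-20, 5, 0)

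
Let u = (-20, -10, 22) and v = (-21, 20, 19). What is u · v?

638

u · v = (-20)·(-21) + (-10)·20 + 22·19 = 420 - 200 + 418 = 638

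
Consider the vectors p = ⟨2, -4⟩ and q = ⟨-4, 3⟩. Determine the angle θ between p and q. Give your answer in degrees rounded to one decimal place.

p · q = 2·(-4) + (-4)·3 = -8 - 12 = -20
|p|² = 4 + 16 = 20,  |p| = √20 ≈ 4.472136
|q|² = 16 + 9 = 25,  |q| = √25 ≈ 5.000000
cos θ = -20 / (4.472136 · 5.000000) ≈ -0.89443
θ = arccos(-0.89443) ≈ 153.4°

153.4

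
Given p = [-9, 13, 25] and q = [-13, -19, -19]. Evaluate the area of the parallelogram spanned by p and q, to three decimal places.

643.117

i: 13·(-19) - 25·(-19) = -247 - (-475) = 228
j: 25·(-13) - (-9)·(-19) = -325 - 171 = -496
k: (-9)·(-19) - 13·(-13) = 171 - (-169) = 340
p × q = (228, -496, 340)
|p × q| = √(228² + (-496)² + 340²) = √413600 ≈ 643.1174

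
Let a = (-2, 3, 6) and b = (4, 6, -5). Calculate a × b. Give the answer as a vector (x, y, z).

i: 3·(-5) - 6·6 = -15 - 36 = -51
j: 6·4 - (-2)·(-5) = 24 - 10 = 14
k: (-2)·6 - 3·4 = -12 - 12 = -24
a × b = (-51, 14, -24)

(-51, 14, -24)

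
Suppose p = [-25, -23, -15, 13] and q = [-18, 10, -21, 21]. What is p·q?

808

p · q = (-25)·(-18) + (-23)·10 + (-15)·(-21) + 13·21 = 450 - 230 + 315 + 273 = 808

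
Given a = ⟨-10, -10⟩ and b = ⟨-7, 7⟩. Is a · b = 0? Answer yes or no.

yes

a · b = (-10)·(-7) + (-10)·7 = 70 - 70 = 0
Zero, so the vectors are orthogonal.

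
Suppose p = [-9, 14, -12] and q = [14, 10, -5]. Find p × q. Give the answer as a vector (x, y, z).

i: 14·(-5) - (-12)·10 = -70 - (-120) = 50
j: (-12)·14 - (-9)·(-5) = -168 - 45 = -213
k: (-9)·10 - 14·14 = -90 - 196 = -286
p × q = (50, -213, -286)

(50, -213, -286)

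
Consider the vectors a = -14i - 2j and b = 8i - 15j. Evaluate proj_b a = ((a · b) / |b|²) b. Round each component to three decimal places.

a · b = (-14)·8 + (-2)·(-15) = -112 + 30 = -82
|b|² = 64 + 225 = 289
proj_b a = (-82/289) · (8, -15) ≈ (-2.270, 4.256)

(-2.270, 4.256)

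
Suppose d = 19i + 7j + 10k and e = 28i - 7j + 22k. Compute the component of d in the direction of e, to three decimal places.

d · e = 19·28 + 7·(-7) + 10·22 = 532 - 49 + 220 = 703
|e| = √(784 + 49 + 484) = √1317 ≈ 36.2905
comp_e d = 703 / √1317 ≈ 19.371

19.371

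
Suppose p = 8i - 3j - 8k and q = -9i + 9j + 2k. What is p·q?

-115

p · q = 8·(-9) + (-3)·9 + (-8)·2 = -72 - 27 - 16 = -115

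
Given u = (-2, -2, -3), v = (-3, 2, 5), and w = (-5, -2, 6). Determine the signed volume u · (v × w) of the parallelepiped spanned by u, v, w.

-78

v × w:
i: 2·6 - 5·(-2) = 12 - (-10) = 22
j: 5·(-5) - (-3)·6 = -25 - (-18) = -7
k: (-3)·(-2) - 2·(-5) = 6 - (-10) = 16
v × w = (22, -7, 16)
u · (v × w) = (-2)·22 + (-2)·(-7) + (-3)·16 = -44 + 14 - 48 = -78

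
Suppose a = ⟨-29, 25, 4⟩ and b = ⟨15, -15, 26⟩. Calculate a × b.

(710, 814, 60)

i: 25·26 - 4·(-15) = 650 - (-60) = 710
j: 4·15 - (-29)·26 = 60 - (-754) = 814
k: (-29)·(-15) - 25·15 = 435 - 375 = 60
a × b = (710, 814, 60)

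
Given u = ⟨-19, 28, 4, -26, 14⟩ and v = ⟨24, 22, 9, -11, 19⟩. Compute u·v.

748

u · v = (-19)·24 + 28·22 + 4·9 + (-26)·(-11) + 14·19 = -456 + 616 + 36 + 286 + 266 = 748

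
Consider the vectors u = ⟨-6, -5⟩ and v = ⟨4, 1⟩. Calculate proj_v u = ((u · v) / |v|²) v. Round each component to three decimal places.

(-6.824, -1.706)

u · v = (-6)·4 + (-5)·1 = -24 - 5 = -29
|v|² = 16 + 1 = 17
proj_v u = (-29/17) · (4, 1) ≈ (-6.824, -1.706)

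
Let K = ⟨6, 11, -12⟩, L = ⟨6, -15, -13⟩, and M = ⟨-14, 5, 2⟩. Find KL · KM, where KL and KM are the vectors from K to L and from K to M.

KL = L − K = (0, -26, -1)
KM = M − K = (-20, -6, 14)
KL · KM = 0·(-20) + (-26)·(-6) + (-1)·14 = 0 + 156 - 14 = 142

142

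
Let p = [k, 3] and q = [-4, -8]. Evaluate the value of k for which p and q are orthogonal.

p · q = k·(-4) + 3·(-8) = -24 - 4k
Set equal to 0: -4k = 24, so k = -6.

-6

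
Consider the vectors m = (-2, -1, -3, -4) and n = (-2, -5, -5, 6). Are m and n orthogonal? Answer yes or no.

yes

m · n = (-2)·(-2) + (-1)·(-5) + (-3)·(-5) + (-4)·6 = 4 + 5 + 15 - 24 = 0
Zero, so the vectors are orthogonal.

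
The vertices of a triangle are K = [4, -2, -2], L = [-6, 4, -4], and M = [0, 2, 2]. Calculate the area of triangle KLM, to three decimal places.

KL = (-10, 6, -2),  KM = (-4, 4, 4)
i: 6·4 - (-2)·4 = 24 - (-8) = 32
j: (-2)·(-4) - (-10)·4 = 8 - (-40) = 48
k: (-10)·4 - 6·(-4) = -40 - (-24) = -16
KL × KM = (32, 48, -16)
|KL × KM| = √3584 ≈ 59.8665
area = ½ · 59.8665 ≈ 29.933

29.933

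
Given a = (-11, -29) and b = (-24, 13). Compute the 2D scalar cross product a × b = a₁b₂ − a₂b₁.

-839

(-11)·13 - (-29)·(-24) = -143 - 696 = -839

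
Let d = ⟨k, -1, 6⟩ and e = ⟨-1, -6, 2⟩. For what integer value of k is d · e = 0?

18

d · e = k·(-1) + (-1)·(-6) + 6·2 = 18 - 1k
Set equal to 0: -1k = -18, so k = 18.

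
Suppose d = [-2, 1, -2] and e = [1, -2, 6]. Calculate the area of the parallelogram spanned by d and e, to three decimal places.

i: 1·6 - (-2)·(-2) = 6 - 4 = 2
j: (-2)·1 - (-2)·6 = -2 - (-12) = 10
k: (-2)·(-2) - 1·1 = 4 - 1 = 3
d × e = (2, 10, 3)
|d × e| = √(2² + 10² + 3²) = √113 ≈ 10.6301

10.630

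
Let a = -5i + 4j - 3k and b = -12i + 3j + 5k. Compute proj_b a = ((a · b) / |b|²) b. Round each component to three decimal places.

(-3.843, 0.961, 1.601)

a · b = (-5)·(-12) + 4·3 + (-3)·5 = 60 + 12 - 15 = 57
|b|² = 144 + 9 + 25 = 178
proj_b a = (57/178) · (-12, 3, 5) ≈ (-3.843, 0.961, 1.601)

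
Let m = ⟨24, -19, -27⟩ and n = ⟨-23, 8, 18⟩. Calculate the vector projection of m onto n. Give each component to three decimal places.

m · n = 24·(-23) + (-19)·8 + (-27)·18 = -552 - 152 - 486 = -1190
|n|² = 529 + 64 + 324 = 917
proj_n m = (-1190/917) · (-23, 8, 18) ≈ (29.847, -10.382, -23.359)

(29.847, -10.382, -23.359)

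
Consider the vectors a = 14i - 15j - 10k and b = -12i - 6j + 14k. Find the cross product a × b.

i: (-15)·14 - (-10)·(-6) = -210 - 60 = -270
j: (-10)·(-12) - 14·14 = 120 - 196 = -76
k: 14·(-6) - (-15)·(-12) = -84 - 180 = -264
a × b = (-270, -76, -264)

(-270, -76, -264)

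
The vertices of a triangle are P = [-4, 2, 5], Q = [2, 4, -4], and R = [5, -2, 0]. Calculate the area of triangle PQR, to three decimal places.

40.252

PQ = (6, 2, -9),  PR = (9, -4, -5)
i: 2·(-5) - (-9)·(-4) = -10 - 36 = -46
j: (-9)·9 - 6·(-5) = -81 - (-30) = -51
k: 6·(-4) - 2·9 = -24 - 18 = -42
PQ × PR = (-46, -51, -42)
|PQ × PR| = √6481 ≈ 80.5047
area = ½ · 80.5047 ≈ 40.252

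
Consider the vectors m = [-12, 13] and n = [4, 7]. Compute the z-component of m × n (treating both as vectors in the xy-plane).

-136

(-12)·7 - 13·4 = -84 - 52 = -136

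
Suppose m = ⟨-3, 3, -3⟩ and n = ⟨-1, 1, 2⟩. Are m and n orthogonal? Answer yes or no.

yes

m · n = (-3)·(-1) + 3·1 + (-3)·2 = 3 + 3 - 6 = 0
Zero, so the vectors are orthogonal.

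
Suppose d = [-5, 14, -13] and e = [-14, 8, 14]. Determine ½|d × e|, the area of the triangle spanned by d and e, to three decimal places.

210.855

i: 14·14 - (-13)·8 = 196 - (-104) = 300
j: (-13)·(-14) - (-5)·14 = 182 - (-70) = 252
k: (-5)·8 - 14·(-14) = -40 - (-196) = 156
d × e = (300, 252, 156)
|d × e| = √(300² + 252² + 156²) = √177840 ≈ 421.7108
area = ½ · 421.7108 ≈ 210.855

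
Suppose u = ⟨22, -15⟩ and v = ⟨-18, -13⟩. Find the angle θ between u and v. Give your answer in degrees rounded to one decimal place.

109.9

u · v = 22·(-18) + (-15)·(-13) = -396 + 195 = -201
|u|² = 484 + 225 = 709,  |u| = √709 ≈ 26.627054
|v|² = 324 + 169 = 493,  |v| = √493 ≈ 22.203603
cos θ = -201 / (26.627054 · 22.203603) ≈ -0.33998
θ = arccos(-0.33998) ≈ 109.9°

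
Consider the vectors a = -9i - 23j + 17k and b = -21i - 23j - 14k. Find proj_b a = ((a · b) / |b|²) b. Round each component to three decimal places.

a · b = (-9)·(-21) + (-23)·(-23) + 17·(-14) = 189 + 529 - 238 = 480
|b|² = 441 + 529 + 196 = 1166
proj_b a = (480/1166) · (-21, -23, -14) ≈ (-8.645, -9.468, -5.763)

(-8.645, -9.468, -5.763)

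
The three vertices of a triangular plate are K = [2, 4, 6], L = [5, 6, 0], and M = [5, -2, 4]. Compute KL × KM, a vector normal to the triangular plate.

(-40, -12, -24)

KL = (3, 2, -6)
KM = (3, -6, -2)
i: 2·(-2) - (-6)·(-6) = -4 - 36 = -40
j: (-6)·3 - 3·(-2) = -18 - (-6) = -12
k: 3·(-6) - 2·3 = -18 - 6 = -24
KL × KM = (-40, -12, -24)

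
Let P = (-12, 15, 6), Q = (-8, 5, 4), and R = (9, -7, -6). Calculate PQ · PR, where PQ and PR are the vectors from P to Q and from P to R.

PQ = Q − P = (4, -10, -2)
PR = R − P = (21, -22, -12)
PQ · PR = 4·21 + (-10)·(-22) + (-2)·(-12) = 84 + 220 + 24 = 328

328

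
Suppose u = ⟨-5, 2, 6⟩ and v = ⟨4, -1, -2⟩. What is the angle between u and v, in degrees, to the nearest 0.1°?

157.0

u · v = (-5)·4 + 2·(-1) + 6·(-2) = -20 - 2 - 12 = -34
|u|² = 25 + 4 + 36 = 65,  |u| = √65 ≈ 8.062258
|v|² = 16 + 1 + 4 = 21,  |v| = √21 ≈ 4.582576
cos θ = -34 / (8.062258 · 4.582576) ≈ -0.92026
θ = arccos(-0.92026) ≈ 157.0°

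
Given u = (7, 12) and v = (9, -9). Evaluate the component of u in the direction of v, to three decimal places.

u · v = 7·9 + 12·(-9) = 63 - 108 = -45
|v| = √(81 + 81) = √162 ≈ 12.7279
comp_v u = -45 / √162 ≈ -3.536

-3.536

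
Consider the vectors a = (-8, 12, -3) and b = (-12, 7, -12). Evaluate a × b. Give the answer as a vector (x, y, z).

i: 12·(-12) - (-3)·7 = -144 - (-21) = -123
j: (-3)·(-12) - (-8)·(-12) = 36 - 96 = -60
k: (-8)·7 - 12·(-12) = -56 - (-144) = 88
a × b = (-123, -60, 88)

(-123, -60, 88)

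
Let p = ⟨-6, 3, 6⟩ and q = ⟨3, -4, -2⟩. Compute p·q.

-42

p · q = (-6)·3 + 3·(-4) + 6·(-2) = -18 - 12 - 12 = -42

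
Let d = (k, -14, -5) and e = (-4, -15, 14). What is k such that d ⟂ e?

d · e = k·(-4) + (-14)·(-15) + (-5)·14 = 140 - 4k
Set equal to 0: -4k = -140, so k = 35.

35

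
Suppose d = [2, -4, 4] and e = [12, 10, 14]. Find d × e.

i: (-4)·14 - 4·10 = -56 - 40 = -96
j: 4·12 - 2·14 = 48 - 28 = 20
k: 2·10 - (-4)·12 = 20 - (-48) = 68
d × e = (-96, 20, 68)

(-96, 20, 68)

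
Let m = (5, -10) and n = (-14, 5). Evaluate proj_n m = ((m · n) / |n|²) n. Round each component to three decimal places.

(7.602, -2.715)

m · n = 5·(-14) + (-10)·5 = -70 - 50 = -120
|n|² = 196 + 25 = 221
proj_n m = (-120/221) · (-14, 5) ≈ (7.602, -2.715)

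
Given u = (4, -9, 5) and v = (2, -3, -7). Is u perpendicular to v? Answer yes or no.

yes

u · v = 4·2 + (-9)·(-3) + 5·(-7) = 8 + 27 - 35 = 0
Zero, so the vectors are orthogonal.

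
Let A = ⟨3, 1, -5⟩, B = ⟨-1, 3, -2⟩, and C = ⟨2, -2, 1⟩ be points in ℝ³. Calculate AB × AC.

(21, 21, 14)

AB = (-4, 2, 3)
AC = (-1, -3, 6)
i: 2·6 - 3·(-3) = 12 - (-9) = 21
j: 3·(-1) - (-4)·6 = -3 - (-24) = 21
k: (-4)·(-3) - 2·(-1) = 12 - (-2) = 14
AB × AC = (21, 21, 14)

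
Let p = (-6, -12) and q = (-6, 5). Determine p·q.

p · q = (-6)·(-6) + (-12)·5 = 36 - 60 = -24

-24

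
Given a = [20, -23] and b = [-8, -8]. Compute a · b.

a · b = 20·(-8) + (-23)·(-8) = -160 + 184 = 24

24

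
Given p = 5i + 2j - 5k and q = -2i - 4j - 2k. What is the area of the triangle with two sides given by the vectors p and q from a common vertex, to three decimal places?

17.550

i: 2·(-2) - (-5)·(-4) = -4 - 20 = -24
j: (-5)·(-2) - 5·(-2) = 10 - (-10) = 20
k: 5·(-4) - 2·(-2) = -20 - (-4) = -16
p × q = (-24, 20, -16)
|p × q| = √((-24)² + 20² + (-16)²) = √1232 ≈ 35.0999
area = ½ · 35.0999 ≈ 17.550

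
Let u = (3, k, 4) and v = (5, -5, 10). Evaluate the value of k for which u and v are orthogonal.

u · v = 3·5 + k·(-5) + 4·10 = 55 - 5k
Set equal to 0: -5k = -55, so k = 11.

11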